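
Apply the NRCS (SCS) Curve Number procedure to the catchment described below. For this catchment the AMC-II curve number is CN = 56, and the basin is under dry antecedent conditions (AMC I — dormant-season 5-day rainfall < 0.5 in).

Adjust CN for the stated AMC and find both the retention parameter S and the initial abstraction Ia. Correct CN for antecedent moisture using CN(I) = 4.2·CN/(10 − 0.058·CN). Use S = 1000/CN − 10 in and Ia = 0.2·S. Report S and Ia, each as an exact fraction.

S = 2750/147 in ≈ 18.707 in; Ia = 550/147 in ≈ 3.741 in

Dry (AMC I): CN(I) = 4.2·56/(10 − 0.058·56) = (1176/5)/(844/125) = 7350/211 ≈ 34.834
Retention S: 1000/CN − 10 with CN=34.834 → S = 2750/147 ≈ 18.707 in
Ia = 0.2S: 0.2·18.707 = 3.741 in (exactly 550/147)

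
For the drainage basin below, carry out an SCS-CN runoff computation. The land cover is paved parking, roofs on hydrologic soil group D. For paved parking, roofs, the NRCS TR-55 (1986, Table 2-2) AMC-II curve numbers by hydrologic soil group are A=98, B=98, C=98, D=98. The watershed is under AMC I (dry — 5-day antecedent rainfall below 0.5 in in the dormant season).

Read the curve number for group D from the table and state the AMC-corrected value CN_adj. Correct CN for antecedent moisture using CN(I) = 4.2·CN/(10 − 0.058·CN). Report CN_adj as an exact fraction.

NRCS table: paved parking, roofs, soil group D → CN(II) = 98
Dry (AMC I): CN(I) = 4.2·98/(10 − 0.058·98) = (2058/5)/(1079/250) = 102900/1079 ≈ 95.366

CN_adj = 102900/1079 ≈ 95.366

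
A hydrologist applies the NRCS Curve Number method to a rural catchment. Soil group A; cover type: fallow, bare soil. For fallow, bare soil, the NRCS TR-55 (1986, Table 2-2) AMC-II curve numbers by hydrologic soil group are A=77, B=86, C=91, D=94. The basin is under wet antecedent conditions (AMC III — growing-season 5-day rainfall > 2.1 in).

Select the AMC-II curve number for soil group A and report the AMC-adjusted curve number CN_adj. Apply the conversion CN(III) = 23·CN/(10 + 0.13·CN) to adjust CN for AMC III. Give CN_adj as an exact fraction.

NRCS table: fallow, bare soil, soil group A → CN(II) = 77
CN(III) from CN(II)=77: (23·77)/(10 + 0.13·77) = 7700/87 ≈ 88.506

CN_adj = 7700/87 ≈ 88.506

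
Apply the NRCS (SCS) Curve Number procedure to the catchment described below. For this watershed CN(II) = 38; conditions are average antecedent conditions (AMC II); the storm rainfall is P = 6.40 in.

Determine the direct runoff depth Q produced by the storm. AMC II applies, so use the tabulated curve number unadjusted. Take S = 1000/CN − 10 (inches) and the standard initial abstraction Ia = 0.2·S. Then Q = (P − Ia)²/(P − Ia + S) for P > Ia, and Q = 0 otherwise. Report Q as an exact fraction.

Q = 22201/43890 in ≈ 0.506 in

Average conditions: CN = 38 (no AMC adjustment).
Max retention: S = 1000/38 − 10 = 310/19 in (≈ 16.316 in)
Initial abstraction Ia = S/5 = (310/19)/5 = 62/19 ≈ 3.263 in
Excess rainfall: 6.400 − 3.263 = 3.137 in; P > Ia so Q > 0
Runoff Q = (P−Ia)²/(P−Ia+S) = (3.137)²/(3.137+16.316) = 22201/43890 ≈ 0.506 in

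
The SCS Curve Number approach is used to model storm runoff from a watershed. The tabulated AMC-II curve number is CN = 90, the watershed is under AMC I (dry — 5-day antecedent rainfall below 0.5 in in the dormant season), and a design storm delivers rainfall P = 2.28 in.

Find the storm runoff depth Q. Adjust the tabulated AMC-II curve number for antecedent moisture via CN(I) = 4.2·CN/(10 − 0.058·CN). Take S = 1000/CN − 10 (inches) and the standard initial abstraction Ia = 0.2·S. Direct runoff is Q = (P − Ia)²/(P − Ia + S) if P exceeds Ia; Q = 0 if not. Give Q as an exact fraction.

Q = 68442529/98152425 in ≈ 0.697 in

Adjust CN=90 to AMC I: 4.2·90/(10 − 0.058·90) → 378 ÷ (239/50) = 18900/239 ≈ 79.079
S = 1000/(18900/239) − 10 = 500/189 in ≈ 2.646 in
Ia = 0.2S: 0.2·2.646 = 0.529 in (exactly 100/189)
Excess rainfall: 2.280 − 0.529 = 1.751 in; P > Ia so Q > 0
Q: (8273/4725)² ÷ (20773/4725) = 68442529/98152425 in (≈ 0.697 in)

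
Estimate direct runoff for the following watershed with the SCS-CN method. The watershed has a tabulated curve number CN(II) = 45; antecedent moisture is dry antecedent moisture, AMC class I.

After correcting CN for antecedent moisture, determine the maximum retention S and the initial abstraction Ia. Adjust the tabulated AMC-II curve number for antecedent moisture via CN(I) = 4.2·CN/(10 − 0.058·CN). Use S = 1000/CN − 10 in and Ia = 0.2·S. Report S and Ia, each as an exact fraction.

S = 5500/189 in ≈ 29.101 in; Ia = 1100/189 in ≈ 5.820 in

Dry (AMC I): CN(I) = 4.2·45/(10 − 0.058·45) = 189/(739/100) = 18900/739 ≈ 25.575
Retention S: 1000/CN − 10 with CN=25.575 → S = 5500/189 ≈ 29.101 in
Ia = 0.2·(5500/189) = 1100/189 in ≈ 5.820 in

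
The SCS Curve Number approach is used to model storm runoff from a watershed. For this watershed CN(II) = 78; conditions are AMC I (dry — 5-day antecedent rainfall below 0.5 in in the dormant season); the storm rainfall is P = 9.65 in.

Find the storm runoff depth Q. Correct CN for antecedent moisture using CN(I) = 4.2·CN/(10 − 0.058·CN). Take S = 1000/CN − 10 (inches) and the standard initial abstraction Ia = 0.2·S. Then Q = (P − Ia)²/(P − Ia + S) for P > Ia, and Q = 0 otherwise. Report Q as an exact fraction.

Q = 18514228489/4030577460 in ≈ 4.593 in

CN(I) from CN(II)=78: (4.2·78)/(10 − 0.058·78) = 81900/1369 ≈ 59.825
Max retention: S = 1000/(81900/1369) − 10 = 5500/819 in (≈ 6.716 in)
Ia = 0.2S: 0.2·6.716 = 1.343 in (exactly 1100/819)
P − Ia = 9.650 − 1.343 = 136067/16380 ≈ 8.307 in (> 0, runoff occurs)
Q: (136067/16380)² ÷ (246067/16380) = 18514228489/4030577460 in (≈ 4.593 in)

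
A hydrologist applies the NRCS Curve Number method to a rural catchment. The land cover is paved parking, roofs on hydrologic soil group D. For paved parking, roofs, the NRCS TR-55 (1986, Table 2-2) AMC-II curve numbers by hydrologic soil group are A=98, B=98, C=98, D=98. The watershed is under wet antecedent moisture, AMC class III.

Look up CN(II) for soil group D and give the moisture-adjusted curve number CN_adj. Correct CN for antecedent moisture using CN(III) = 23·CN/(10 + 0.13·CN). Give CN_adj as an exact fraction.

NRCS table: paved parking, roofs, soil group D → CN(II) = 98
Adjust CN=98 to AMC III: 23·98/(10 + 0.13·98) → 2254 ÷ (1137/50) = 112700/1137 ≈ 99.120

CN_adj = 112700/1137 ≈ 99.120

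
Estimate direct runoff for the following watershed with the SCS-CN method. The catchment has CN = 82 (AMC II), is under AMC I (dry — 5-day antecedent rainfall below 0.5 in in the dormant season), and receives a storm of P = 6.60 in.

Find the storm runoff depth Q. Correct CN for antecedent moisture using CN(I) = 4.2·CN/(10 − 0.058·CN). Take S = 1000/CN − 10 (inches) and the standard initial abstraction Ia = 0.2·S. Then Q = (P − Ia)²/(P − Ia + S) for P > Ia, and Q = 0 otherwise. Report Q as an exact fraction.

Q = 7059649/2466765 in ≈ 2.862 in

Dry (AMC I): CN(I) = 4.2·82/(10 − 0.058·82) = (1722/5)/(1311/250) = 28700/437 ≈ 65.675
S = 1000/(28700/437) − 10 = 1500/287 in ≈ 5.226 in
Ia = 0.2S: 0.2·5.226 = 1.045 in (exactly 300/287)
Since P=6.600 > Ia=1.045: effective rainfall P−Ia = 7971/1435 in
Runoff Q = (P−Ia)²/(P−Ia+S) = (5.555)²/(5.555+5.226) = 7059649/2466765 ≈ 2.862 in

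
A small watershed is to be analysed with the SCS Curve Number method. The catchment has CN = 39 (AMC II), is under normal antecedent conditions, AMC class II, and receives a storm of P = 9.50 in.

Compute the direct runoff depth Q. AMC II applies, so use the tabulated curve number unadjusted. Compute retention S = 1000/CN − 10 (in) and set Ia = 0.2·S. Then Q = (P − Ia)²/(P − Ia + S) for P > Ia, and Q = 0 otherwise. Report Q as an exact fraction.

Q = 247009/133926 in ≈ 1.844 in

CN(II) = 39; AMC II needs no correction.
S = 1000/39 − 10 = 610/39 in ≈ 15.641 in
Initial abstraction Ia = S/5 = (610/39)/5 = 122/39 ≈ 3.128 in
P − Ia = 9.500 − 3.128 = 497/78 ≈ 6.372 in (> 0, runoff occurs)
Q = (497/78)²/((497/78) + 610/39) = (247009/6084)/(1717/78) = 247009/133926 in ≈ 1.844 in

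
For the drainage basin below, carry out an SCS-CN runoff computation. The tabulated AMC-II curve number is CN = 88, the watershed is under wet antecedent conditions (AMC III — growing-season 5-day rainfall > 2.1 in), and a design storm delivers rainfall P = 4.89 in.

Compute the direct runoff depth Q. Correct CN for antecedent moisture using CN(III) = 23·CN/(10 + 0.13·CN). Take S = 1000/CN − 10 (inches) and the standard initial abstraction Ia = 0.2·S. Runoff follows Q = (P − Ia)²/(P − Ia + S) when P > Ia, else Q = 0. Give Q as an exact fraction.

Q = 4857531363/1144546700 in ≈ 4.244 in

CN(III) from CN(II)=88: (23·88)/(10 + 0.13·88) = 6325/67 ≈ 94.403
S = 1000/(6325/67) − 10 = 150/253 in ≈ 0.593 in
Initial abstraction Ia = S/5 = (150/253)/5 = 30/253 ≈ 0.119 in
Since P=4.890 > Ia=0.119: effective rainfall P−Ia = 120717/25300 in
Q = (120717/25300)²/((120717/25300) + 150/253) = (14572594089/640090000)/(135717/25300) = 4857531363/1144546700 in ≈ 4.244 in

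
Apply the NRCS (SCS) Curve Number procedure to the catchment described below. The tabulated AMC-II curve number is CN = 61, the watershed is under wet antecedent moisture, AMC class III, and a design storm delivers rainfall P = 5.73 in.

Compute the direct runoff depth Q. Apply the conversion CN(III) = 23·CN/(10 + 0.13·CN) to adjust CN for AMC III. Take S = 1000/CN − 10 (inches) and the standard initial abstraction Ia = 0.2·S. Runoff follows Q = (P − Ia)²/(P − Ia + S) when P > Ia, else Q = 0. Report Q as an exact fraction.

Adjust CN=61 to AMC III: 23·61/(10 + 0.13·61) → 1403 ÷ (1793/100) = 140300/1793 ≈ 78.249
Max retention: S = 1000/(140300/1793) − 10 = 3900/1403 in (≈ 2.780 in)
Initial abstraction Ia = S/5 = (3900/1403)/5 = 780/1403 ≈ 0.556 in
P − Ia = 5.730 − 0.556 = 725919/140300 ≈ 5.174 in (> 0, runoff occurs)
Q = (725919/140300)²/((725919/140300) + 3900/1403) = (526958394561/19684090000)/(1115919/140300) = 58550932729/17395937300 in ≈ 3.366 in

Q = 58550932729/17395937300 in ≈ 3.366 in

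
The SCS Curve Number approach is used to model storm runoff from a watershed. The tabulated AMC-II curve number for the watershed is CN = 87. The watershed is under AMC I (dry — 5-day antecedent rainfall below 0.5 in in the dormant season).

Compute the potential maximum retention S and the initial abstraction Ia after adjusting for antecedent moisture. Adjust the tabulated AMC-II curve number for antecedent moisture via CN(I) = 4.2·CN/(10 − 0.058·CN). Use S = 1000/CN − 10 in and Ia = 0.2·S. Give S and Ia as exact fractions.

S = 6500/1827 in ≈ 3.558 in; Ia = 1300/1827 in ≈ 0.712 in

Adjust CN=87 to AMC I: 4.2·87/(10 − 0.058·87) → (1827/5) ÷ (2477/500) = 182700/2477 ≈ 73.759
S = 1000/(182700/2477) − 10 = 6500/1827 in ≈ 3.558 in
Initial abstraction Ia = S/5 = (6500/1827)/5 = 1300/1827 ≈ 0.712 in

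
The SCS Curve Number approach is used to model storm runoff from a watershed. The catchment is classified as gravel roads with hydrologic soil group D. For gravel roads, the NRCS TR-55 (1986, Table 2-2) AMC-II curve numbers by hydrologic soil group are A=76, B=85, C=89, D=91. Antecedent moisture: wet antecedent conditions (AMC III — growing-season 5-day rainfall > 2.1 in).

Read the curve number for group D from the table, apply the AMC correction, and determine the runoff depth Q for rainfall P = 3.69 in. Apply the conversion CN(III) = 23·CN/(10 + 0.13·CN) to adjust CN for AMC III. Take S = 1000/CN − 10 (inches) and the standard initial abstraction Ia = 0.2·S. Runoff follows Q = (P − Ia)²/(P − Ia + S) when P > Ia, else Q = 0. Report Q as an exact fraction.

Q = 21073856907/6545020300 in ≈ 3.220 in

NRCS table: gravel roads, soil group D → CN(II) = 91
CN(III) from CN(II)=91: (23·91)/(10 + 0.13·91) = 209300/2183 ≈ 95.877
Max retention: S = 1000/(209300/2183) − 10 = 900/2093 in (≈ 0.430 in)
Ia = 0.2S: 0.2·0.430 = 0.086 in (exactly 180/2093)
Since P=3.690 > Ia=0.086: effective rainfall P−Ia = 754317/209300 in
Q: (754317/209300)² ÷ (844317/209300) = 21073856907/6545020300 in (≈ 3.220 in)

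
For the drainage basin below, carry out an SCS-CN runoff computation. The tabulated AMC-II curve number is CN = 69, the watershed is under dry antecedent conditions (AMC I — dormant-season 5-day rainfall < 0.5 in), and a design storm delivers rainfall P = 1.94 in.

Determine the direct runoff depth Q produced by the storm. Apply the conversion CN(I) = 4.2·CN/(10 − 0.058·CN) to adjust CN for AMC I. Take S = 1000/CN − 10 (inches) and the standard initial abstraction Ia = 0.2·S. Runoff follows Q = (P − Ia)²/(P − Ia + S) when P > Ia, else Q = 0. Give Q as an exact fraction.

Dry (AMC I): CN(I) = 4.2·69/(10 − 0.058·69) = (1449/5)/(2999/500) = 144900/2999 ≈ 48.316
Max retention: S = 1000/(144900/2999) − 10 = 15500/1449 in (≈ 10.697 in)
Ia = 0.2S: 0.2·10.697 = 2.139 in (exactly 3100/1449)
P = 1.940 ≤ Ia = 2.139 in: entire storm abstracted, Q = 0.

Q = 0 in ≈ 0.000 in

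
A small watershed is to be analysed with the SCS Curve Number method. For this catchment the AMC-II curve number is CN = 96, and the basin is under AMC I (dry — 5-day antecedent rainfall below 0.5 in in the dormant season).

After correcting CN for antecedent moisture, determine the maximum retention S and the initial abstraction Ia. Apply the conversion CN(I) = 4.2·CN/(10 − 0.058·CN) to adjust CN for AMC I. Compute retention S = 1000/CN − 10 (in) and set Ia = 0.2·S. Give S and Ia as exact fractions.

S = 125/126 in ≈ 0.992 in; Ia = 25/126 in ≈ 0.198 in

CN(I) from CN(II)=96: (4.2·96)/(10 − 0.058·96) = 25200/277 ≈ 90.975
S = 1000/(25200/277) − 10 = 125/126 in ≈ 0.992 in
Initial abstraction Ia = S/5 = (125/126)/5 = 25/126 ≈ 0.198 in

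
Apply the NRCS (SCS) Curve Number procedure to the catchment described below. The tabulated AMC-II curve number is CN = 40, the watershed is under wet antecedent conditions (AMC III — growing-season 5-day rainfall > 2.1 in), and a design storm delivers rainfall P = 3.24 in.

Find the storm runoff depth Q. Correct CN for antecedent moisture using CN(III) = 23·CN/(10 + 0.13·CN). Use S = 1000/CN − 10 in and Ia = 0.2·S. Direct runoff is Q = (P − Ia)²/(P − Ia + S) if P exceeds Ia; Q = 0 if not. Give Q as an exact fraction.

CN(III) from CN(II)=40: (23·40)/(10 + 0.13·40) = 1150/19 ≈ 60.526
Retention S: 1000/CN − 10 with CN=60.526 → S = 150/23 ≈ 6.522 in
Ia = 0.2·(150/23) = 30/23 in ≈ 1.304 in
Excess rainfall: 3.240 − 1.304 = 1.936 in; P > Ia so Q > 0
Q: (1113/575)² ÷ (4863/575) = 412923/932075 in (≈ 0.443 in)

Q = 412923/932075 in ≈ 0.443 in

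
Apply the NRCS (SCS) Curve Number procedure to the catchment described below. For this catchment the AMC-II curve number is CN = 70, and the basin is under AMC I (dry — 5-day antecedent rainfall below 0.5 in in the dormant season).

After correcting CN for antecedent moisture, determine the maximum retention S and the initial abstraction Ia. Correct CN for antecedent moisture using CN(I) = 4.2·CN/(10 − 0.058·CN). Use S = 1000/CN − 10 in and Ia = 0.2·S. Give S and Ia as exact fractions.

S = 500/49 in ≈ 10.204 in; Ia = 100/49 in ≈ 2.041 in

Adjust CN=70 to AMC I: 4.2·70/(10 − 0.058·70) → 294 ÷ (297/50) = 4900/99 ≈ 49.495
S = 1000/(4900/99) − 10 = 500/49 in ≈ 10.204 in
Ia = 0.2S: 0.2·10.204 = 2.041 in (exactly 100/49)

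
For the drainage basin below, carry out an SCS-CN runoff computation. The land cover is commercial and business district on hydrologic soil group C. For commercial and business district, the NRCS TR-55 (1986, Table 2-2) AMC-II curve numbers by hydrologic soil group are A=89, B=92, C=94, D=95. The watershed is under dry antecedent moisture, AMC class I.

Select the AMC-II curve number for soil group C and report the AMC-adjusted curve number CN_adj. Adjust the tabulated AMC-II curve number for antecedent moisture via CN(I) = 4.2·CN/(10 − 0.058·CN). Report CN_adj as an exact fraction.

CN_adj = 32900/379 ≈ 86.807

NRCS table: commercial and business district, soil group C → CN(II) = 94
Dry (AMC I): CN(I) = 4.2·94/(10 − 0.058·94) = (1974/5)/(1137/250) = 32900/379 ≈ 86.807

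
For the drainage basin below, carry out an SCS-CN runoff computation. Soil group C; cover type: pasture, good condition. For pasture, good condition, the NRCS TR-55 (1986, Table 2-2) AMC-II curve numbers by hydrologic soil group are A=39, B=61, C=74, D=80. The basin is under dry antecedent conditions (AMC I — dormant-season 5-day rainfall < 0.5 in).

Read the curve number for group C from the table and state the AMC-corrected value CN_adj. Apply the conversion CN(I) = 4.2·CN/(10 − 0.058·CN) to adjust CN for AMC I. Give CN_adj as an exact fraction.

NRCS table: pasture, good condition, soil group C → CN(II) = 74
Dry (AMC I): CN(I) = 4.2·74/(10 − 0.058·74) = (1554/5)/(1427/250) = 77700/1427 ≈ 54.450

CN_adj = 77700/1427 ≈ 54.450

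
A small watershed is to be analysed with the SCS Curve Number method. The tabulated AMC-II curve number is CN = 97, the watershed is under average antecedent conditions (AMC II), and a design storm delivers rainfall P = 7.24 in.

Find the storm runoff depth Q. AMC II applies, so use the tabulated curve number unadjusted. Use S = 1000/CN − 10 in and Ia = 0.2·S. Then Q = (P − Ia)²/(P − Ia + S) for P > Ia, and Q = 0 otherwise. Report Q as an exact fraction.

CN(II) = 97; AMC II needs no correction.
Max retention: S = 1000/97 − 10 = 30/97 in (≈ 0.309 in)
Initial abstraction Ia = S/5 = (30/97)/5 = 6/97 ≈ 0.062 in
Excess rainfall: 7.240 − 0.062 = 7.178 in; P > Ia so Q > 0
Runoff Q = (P−Ia)²/(P−Ia+S) = (7.178)²/(7.178+0.309) = 303003649/44030725 ≈ 6.882 in

Q = 303003649/44030725 in ≈ 6.882 in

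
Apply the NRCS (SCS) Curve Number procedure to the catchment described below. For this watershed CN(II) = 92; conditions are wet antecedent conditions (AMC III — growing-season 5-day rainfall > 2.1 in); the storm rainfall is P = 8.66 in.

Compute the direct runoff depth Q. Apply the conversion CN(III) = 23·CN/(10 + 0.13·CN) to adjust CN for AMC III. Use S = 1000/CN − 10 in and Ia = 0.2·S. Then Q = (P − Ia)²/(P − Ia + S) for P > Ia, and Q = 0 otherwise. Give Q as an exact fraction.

CN(III) from CN(II)=92: (23·92)/(10 + 0.13·92) = 52900/549 ≈ 96.357
Retention S: 1000/CN − 10 with CN=96.357 → S = 200/529 ≈ 0.378 in
Ia = 0.2S: 0.2·0.378 = 0.076 in (exactly 40/529)
Since P=8.660 > Ia=0.076: effective rainfall P−Ia = 227057/26450 in
Runoff Q = (P−Ia)²/(P−Ia+S) = (8.584)²/(8.584+0.378) = 51554881249/6270157650 ≈ 8.222 in

Q = 51554881249/6270157650 in ≈ 8.222 in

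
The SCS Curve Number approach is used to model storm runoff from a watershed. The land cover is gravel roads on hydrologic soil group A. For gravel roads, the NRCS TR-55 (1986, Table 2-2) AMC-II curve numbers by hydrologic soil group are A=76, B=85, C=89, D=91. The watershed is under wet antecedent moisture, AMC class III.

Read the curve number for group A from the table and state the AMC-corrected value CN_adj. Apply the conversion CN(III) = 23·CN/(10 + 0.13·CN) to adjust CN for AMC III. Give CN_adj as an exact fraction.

CN_adj = 43700/497 ≈ 87.928

NRCS table: gravel roads, soil group A → CN(II) = 76
Wet (AMC III): CN(III) = 23·76/(10 + 0.13·76) = 1748/(497/25) = 43700/497 ≈ 87.928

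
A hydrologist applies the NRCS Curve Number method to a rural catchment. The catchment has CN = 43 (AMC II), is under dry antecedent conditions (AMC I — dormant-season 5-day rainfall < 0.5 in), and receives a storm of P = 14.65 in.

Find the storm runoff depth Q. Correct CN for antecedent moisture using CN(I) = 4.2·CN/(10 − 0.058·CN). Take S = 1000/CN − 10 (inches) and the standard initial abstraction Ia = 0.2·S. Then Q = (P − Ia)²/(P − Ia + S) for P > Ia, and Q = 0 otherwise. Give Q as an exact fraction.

CN(I) from CN(II)=43: (4.2·43)/(10 − 0.058·43) = 30100/1251 ≈ 24.061
Retention S: 1000/CN − 10 with CN=24.061 → S = 9500/301 ≈ 31.561 in
Ia = 0.2S: 0.2·31.561 = 6.312 in (exactly 1900/301)
Since P=14.650 > Ia=6.312: effective rainfall P−Ia = 50193/6020 in
Q: (50193/6020)² ÷ (240193/6020) = 2519337249/1445961860 in (≈ 1.742 in)

Q = 2519337249/1445961860 in ≈ 1.742 in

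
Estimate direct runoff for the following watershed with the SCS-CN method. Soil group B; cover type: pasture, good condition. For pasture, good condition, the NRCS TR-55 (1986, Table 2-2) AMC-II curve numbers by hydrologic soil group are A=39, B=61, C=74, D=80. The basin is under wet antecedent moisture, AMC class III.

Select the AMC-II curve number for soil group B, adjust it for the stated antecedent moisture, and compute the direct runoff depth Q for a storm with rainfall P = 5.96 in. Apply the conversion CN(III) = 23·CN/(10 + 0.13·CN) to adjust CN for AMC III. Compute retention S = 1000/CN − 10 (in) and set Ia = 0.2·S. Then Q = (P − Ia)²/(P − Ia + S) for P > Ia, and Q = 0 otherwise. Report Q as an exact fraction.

Q = 35928065209/10068173525 in ≈ 3.568 in

NRCS table: pasture, good condition, soil group B → CN(II) = 61
Wet (AMC III): CN(III) = 23·61/(10 + 0.13·61) = 1403/(1793/100) = 140300/1793 ≈ 78.249
Max retention: S = 1000/(140300/1793) − 10 = 3900/1403 in (≈ 2.780 in)
Ia = 0.2S: 0.2·2.780 = 0.556 in (exactly 780/1403)
Since P=5.960 > Ia=0.556: effective rainfall P−Ia = 189547/35075 in
Runoff Q = (P−Ia)²/(P−Ia+S) = (5.404)²/(5.404+2.780) = 35928065209/10068173525 ≈ 3.568 in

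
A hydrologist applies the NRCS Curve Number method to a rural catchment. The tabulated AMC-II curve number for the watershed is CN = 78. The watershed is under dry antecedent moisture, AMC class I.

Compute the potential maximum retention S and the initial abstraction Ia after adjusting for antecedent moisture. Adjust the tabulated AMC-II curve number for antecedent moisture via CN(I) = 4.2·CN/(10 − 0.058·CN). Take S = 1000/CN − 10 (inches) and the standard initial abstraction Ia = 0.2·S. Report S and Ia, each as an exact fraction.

S = 5500/819 in ≈ 6.716 in; Ia = 1100/819 in ≈ 1.343 in

Dry (AMC I): CN(I) = 4.2·78/(10 − 0.058·78) = (1638/5)/(1369/250) = 81900/1369 ≈ 59.825
S = 1000/(81900/1369) − 10 = 5500/819 in ≈ 6.716 in
Ia = 0.2S: 0.2·6.716 = 1.343 in (exactly 1100/819)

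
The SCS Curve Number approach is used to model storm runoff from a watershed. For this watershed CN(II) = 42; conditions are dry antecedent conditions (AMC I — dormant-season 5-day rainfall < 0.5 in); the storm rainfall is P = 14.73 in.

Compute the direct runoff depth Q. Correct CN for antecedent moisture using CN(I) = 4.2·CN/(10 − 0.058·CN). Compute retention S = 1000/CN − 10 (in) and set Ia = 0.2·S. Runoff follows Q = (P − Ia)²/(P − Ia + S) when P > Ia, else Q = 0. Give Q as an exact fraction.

CN(I) from CN(II)=42: (4.2·42)/(10 − 0.058·42) = 44100/1891 ≈ 23.321
S = 1000/(44100/1891) − 10 = 14500/441 in ≈ 32.880 in
Initial abstraction Ia = S/5 = (14500/441)/5 = 2900/441 ≈ 6.576 in
Excess rainfall: 14.730 − 6.576 = 8.154 in; P > Ia so Q > 0
Runoff Q = (P−Ia)²/(P−Ia+S) = (8.154)²/(8.154+32.880) = 129307125649/79803051300 ≈ 1.620 in

Q = 129307125649/79803051300 in ≈ 1.620 in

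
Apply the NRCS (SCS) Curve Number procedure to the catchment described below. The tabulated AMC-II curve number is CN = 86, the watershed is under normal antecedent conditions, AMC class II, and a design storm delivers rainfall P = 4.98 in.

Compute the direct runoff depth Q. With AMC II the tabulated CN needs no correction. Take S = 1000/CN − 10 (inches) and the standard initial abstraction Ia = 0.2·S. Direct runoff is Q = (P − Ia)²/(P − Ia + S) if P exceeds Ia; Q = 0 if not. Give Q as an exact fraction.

Average conditions: CN = 86 (no AMC adjustment).
Max retention: S = 1000/86 − 10 = 70/43 in (≈ 1.628 in)
Ia = 0.2S: 0.2·1.628 = 0.326 in (exactly 14/43)
Excess rainfall: 4.980 − 0.326 = 4.654 in; P > Ia so Q > 0
Q: (10007/2150)² ÷ (13507/2150) = 100140049/29040050 in (≈ 3.448 in)

Q = 100140049/29040050 in ≈ 3.448 in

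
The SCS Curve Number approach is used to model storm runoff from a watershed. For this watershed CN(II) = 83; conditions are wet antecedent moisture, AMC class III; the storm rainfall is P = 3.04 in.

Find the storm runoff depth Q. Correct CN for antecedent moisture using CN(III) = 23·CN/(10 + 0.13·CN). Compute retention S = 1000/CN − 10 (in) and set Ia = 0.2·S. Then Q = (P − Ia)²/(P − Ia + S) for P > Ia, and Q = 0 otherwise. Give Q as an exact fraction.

Q = 4663797264/2136695975 in ≈ 2.183 in

Adjust CN=83 to AMC III: 23·83/(10 + 0.13·83) → 1909 ÷ (2079/100) = 190900/2079 ≈ 91.823
Retention S: 1000/CN − 10 with CN=91.823 → S = 1700/1909 ≈ 0.891 in
Ia = 0.2·(1700/1909) = 340/1909 in ≈ 0.178 in
P − Ia = 3.040 − 0.178 = 136584/47725 ≈ 2.862 in (> 0, runoff occurs)
Q = (136584/47725)²/((136584/47725) + 1700/1909) = (18655189056/2277675625)/(179084/47725) = 4663797264/2136695975 in ≈ 2.183 in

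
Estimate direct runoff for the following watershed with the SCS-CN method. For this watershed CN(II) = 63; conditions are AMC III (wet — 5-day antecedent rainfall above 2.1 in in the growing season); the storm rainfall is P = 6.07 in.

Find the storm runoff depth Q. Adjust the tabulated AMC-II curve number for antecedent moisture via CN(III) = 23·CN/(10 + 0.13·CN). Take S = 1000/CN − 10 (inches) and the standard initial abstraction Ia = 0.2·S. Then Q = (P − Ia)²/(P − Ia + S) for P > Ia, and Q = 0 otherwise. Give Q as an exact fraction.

Adjust CN=63 to AMC III: 23·63/(10 + 0.13·63) → 1449 ÷ (1819/100) = 144900/1819 ≈ 79.659
Retention S: 1000/CN − 10 with CN=79.659 → S = 3700/1449 ≈ 2.553 in
Ia = 0.2·(3700/1449) = 740/1449 in ≈ 0.511 in
Since P=6.070 > Ia=0.511: effective rainfall P−Ia = 805543/144900 in
Q = (805543/144900)²/((805543/144900) + 3700/1449) = (648899524849/20996010000)/(1175543/144900) = 648899524849/170336180700 in ≈ 3.810 in

Q = 648899524849/170336180700 in ≈ 3.810 in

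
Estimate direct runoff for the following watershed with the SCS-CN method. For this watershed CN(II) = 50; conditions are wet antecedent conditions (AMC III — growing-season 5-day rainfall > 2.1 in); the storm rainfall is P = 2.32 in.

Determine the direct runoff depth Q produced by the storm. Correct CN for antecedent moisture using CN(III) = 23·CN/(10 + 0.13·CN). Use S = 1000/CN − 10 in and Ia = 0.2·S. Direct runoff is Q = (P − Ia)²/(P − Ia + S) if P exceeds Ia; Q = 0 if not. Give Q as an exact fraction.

Q = 347778/958525 in ≈ 0.363 in

CN(III) from CN(II)=50: (23·50)/(10 + 0.13·50) = 2300/33 ≈ 69.697
Max retention: S = 1000/(2300/33) − 10 = 100/23 in (≈ 4.348 in)
Ia = 0.2·(100/23) = 20/23 in ≈ 0.870 in
P − Ia = 2.320 − 0.870 = 834/575 ≈ 1.450 in (> 0, runoff occurs)
Runoff Q = (P−Ia)²/(P−Ia+S) = (1.450)²/(1.450+4.348) = 347778/958525 ≈ 0.363 in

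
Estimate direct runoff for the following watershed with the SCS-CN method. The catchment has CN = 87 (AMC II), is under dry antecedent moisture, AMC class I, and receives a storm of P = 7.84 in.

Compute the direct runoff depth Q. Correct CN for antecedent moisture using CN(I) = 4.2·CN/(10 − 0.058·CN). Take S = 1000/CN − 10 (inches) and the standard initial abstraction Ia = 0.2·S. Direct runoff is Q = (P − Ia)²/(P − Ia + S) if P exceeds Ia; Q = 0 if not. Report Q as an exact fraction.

Q = 26502537616/5573400525 in ≈ 4.755 in

CN(I) from CN(II)=87: (4.2·87)/(10 − 0.058·87) = 182700/2477 ≈ 73.759
Max retention: S = 1000/(182700/2477) − 10 = 6500/1827 in (≈ 3.558 in)
Initial abstraction Ia = S/5 = (6500/1827)/5 = 1300/1827 ≈ 0.712 in
P − Ia = 7.840 − 0.712 = 325592/45675 ≈ 7.128 in (> 0, runoff occurs)
Q: (325592/45675)² ÷ (488092/45675) = 26502537616/5573400525 in (≈ 4.755 in)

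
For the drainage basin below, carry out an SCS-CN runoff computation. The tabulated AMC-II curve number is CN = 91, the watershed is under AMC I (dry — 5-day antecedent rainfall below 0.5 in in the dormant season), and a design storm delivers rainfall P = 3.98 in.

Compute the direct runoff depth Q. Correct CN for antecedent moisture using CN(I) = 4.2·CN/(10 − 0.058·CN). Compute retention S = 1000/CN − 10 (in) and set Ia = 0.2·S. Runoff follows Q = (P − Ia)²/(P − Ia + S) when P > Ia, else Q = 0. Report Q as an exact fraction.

Q = 12490968169/5948401550 in ≈ 2.100 in

Adjust CN=91 to AMC I: 4.2·91/(10 − 0.058·91) → (1911/5) ÷ (2361/500) = 63700/787 ≈ 80.940
Retention S: 1000/CN − 10 with CN=80.940 → S = 1500/637 ≈ 2.355 in
Ia = 0.2·(1500/637) = 300/637 in ≈ 0.471 in
Excess rainfall: 3.980 − 0.471 = 3.509 in; P > Ia so Q > 0
Q = (111763/31850)²/((111763/31850) + 1500/637) = (12490968169/1014422500)/(186763/31850) = 12490968169/5948401550 in ≈ 2.100 in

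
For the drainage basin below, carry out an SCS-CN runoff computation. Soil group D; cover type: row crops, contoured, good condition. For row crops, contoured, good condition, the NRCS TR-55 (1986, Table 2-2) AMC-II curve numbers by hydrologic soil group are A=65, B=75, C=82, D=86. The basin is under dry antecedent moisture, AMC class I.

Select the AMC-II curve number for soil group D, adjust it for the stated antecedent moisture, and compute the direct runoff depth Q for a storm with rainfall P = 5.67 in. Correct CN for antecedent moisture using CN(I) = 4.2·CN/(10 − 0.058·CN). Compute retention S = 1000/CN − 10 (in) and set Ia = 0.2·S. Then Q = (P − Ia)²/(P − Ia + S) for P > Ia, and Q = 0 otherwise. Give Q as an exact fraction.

NRCS table: row crops, contoured, good condition, soil group D → CN(II) = 86
Adjust CN=86 to AMC I: 4.2·86/(10 − 0.058·86) → (1806/5) ÷ (1253/250) = 12900/179 ≈ 72.067
Max retention: S = 1000/(12900/179) − 10 = 500/129 in (≈ 3.876 in)
Ia = 0.2S: 0.2·3.876 = 0.775 in (exactly 100/129)
Excess rainfall: 5.670 − 0.775 = 4.895 in; P > Ia so Q > 0
Q: (63143/12900)² ÷ (113143/12900) = 3987038449/1459544700 in (≈ 2.732 in)

Q = 3987038449/1459544700 in ≈ 2.732 in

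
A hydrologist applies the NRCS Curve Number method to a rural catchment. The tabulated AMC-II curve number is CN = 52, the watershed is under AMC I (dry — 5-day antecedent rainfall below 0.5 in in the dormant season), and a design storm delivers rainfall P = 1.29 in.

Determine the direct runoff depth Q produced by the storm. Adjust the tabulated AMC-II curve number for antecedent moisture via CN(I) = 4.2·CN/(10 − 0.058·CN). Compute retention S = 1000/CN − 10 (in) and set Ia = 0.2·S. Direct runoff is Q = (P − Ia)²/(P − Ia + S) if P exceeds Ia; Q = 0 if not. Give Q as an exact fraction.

Adjust CN=52 to AMC I: 4.2·52/(10 − 0.058·52) → (1092/5) ÷ (873/125) = 9100/291 ≈ 31.271
Max retention: S = 1000/(9100/291) − 10 = 2000/91 in (≈ 21.978 in)
Ia = 0.2·(2000/91) = 400/91 in ≈ 4.396 in
P = 1.290 ≤ Ia = 4.396 in: entire storm abstracted, Q = 0.

Q = 0 in ≈ 0.000 in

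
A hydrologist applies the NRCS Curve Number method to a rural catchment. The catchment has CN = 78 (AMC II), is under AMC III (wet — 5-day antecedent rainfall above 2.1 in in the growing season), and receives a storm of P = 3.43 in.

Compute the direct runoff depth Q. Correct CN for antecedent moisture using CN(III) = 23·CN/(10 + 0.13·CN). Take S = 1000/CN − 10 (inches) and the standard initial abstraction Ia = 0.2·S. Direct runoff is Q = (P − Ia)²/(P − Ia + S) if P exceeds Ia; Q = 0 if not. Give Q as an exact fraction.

Adjust CN=78 to AMC III: 23·78/(10 + 0.13·78) → 1794 ÷ (1007/50) = 89700/1007 ≈ 89.076
S = 1000/(89700/1007) − 10 = 1100/897 in ≈ 1.226 in
Ia = 0.2S: 0.2·1.226 = 0.245 in (exactly 220/897)
Since P=3.430 > Ia=0.245: effective rainfall P−Ia = 285671/89700 in
Q = (285671/89700)²/((285671/89700) + 1100/897) = (81607920241/8046090000)/(395671/89700) = 81607920241/35491688700 in ≈ 2.299 in

Q = 81607920241/35491688700 in ≈ 2.299 in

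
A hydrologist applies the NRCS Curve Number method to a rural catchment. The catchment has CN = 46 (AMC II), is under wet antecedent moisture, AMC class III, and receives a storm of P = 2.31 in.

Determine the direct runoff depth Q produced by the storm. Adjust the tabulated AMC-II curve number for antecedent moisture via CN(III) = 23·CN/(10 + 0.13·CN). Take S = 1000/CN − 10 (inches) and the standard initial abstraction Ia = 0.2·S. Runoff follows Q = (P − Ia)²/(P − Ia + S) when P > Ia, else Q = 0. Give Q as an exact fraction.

Adjust CN=46 to AMC III: 23·46/(10 + 0.13·46) → 1058 ÷ (799/50) = 52900/799 ≈ 66.208
S = 1000/(52900/799) − 10 = 2700/529 in ≈ 5.104 in
Ia = 0.2·(2700/529) = 540/529 in ≈ 1.021 in
P − Ia = 2.310 − 1.021 = 68199/52900 ≈ 1.289 in (> 0, runoff occurs)
Runoff Q = (P−Ia)²/(P−Ia+S) = (1.289)²/(1.289+5.104) = 1550367867/5963575700 ≈ 0.260 in

Q = 1550367867/5963575700 in ≈ 0.260 in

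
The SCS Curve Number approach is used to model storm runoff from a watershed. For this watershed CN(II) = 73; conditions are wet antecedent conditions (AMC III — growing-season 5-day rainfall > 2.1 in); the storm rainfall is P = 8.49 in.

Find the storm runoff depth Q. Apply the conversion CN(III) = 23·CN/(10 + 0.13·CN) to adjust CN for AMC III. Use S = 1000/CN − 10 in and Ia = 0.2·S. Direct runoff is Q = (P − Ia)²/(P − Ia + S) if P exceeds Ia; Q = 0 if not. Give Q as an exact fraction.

CN(III) from CN(II)=73: (23·73)/(10 + 0.13·73) = 167900/1949 ≈ 86.147
Max retention: S = 1000/(167900/1949) − 10 = 2700/1679 in (≈ 1.608 in)
Ia = 0.2·(2700/1679) = 540/1679 in ≈ 0.322 in
Excess rainfall: 8.490 − 0.322 = 8.168 in; P > Ia so Q > 0
Q = (1371471/167900)²/((1371471/167900) + 2700/1679) = (1880932703841/28190410000)/(1641471/167900) = 626977567947/91867660300 in ≈ 6.825 in

Q = 626977567947/91867660300 in ≈ 6.825 in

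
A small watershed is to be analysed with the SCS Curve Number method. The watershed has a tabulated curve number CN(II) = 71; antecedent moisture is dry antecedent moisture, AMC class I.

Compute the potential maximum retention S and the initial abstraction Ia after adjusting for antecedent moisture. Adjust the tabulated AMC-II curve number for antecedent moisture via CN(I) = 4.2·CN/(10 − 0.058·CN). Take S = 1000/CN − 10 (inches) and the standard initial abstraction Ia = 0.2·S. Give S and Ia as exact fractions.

CN(I) from CN(II)=71: (4.2·71)/(10 − 0.058·71) = 149100/2941 ≈ 50.697
S = 1000/(149100/2941) − 10 = 14500/1491 in ≈ 9.725 in
Ia = 0.2S: 0.2·9.725 = 1.945 in (exactly 2900/1491)

S = 14500/1491 in ≈ 9.725 in; Ia = 2900/1491 in ≈ 1.945 in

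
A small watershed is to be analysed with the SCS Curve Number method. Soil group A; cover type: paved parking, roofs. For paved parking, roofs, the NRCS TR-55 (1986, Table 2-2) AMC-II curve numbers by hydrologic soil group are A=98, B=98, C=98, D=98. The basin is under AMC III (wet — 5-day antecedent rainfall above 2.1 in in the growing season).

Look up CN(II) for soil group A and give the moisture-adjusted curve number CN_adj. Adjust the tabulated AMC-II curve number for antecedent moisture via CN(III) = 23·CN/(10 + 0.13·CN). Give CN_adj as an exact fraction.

NRCS table: paved parking, roofs, soil group A → CN(II) = 98
CN(III) from CN(II)=98: (23·98)/(10 + 0.13·98) = 112700/1137 ≈ 99.120

CN_adj = 112700/1137 ≈ 99.120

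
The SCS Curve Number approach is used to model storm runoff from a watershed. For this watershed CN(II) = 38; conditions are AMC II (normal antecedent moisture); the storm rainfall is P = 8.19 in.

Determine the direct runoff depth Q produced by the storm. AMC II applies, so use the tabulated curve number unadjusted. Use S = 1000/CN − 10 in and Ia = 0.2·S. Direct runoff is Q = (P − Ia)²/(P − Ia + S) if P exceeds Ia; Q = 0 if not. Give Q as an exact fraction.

Q = 87628321/76685900 in ≈ 1.143 in

AMC II — tabulated CN = 38 applies directly.
Max retention: S = 1000/38 − 10 = 310/19 in (≈ 16.316 in)
Ia = 0.2S: 0.2·16.316 = 3.263 in (exactly 62/19)
P − Ia = 8.190 − 3.263 = 9361/1900 ≈ 4.927 in (> 0, runoff occurs)
Q: (9361/1900)² ÷ (40361/1900) = 87628321/76685900 in (≈ 1.143 in)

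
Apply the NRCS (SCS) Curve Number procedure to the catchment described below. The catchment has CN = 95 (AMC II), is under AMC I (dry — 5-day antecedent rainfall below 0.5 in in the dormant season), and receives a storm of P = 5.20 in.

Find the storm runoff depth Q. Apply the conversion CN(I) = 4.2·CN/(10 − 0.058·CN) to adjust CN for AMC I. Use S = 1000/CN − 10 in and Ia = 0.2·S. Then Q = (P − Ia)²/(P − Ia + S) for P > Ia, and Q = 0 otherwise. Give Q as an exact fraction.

CN(I) from CN(II)=95: (4.2·95)/(10 − 0.058·95) = 39900/449 ≈ 88.864
Retention S: 1000/CN − 10 with CN=88.864 → S = 500/399 ≈ 1.253 in
Ia = 0.2·(500/399) = 100/399 in ≈ 0.251 in
Since P=5.200 > Ia=0.251: effective rainfall P−Ia = 9874/1995 in
Q: (9874/1995)² ÷ (12374/1995) = 48747938/12343065 in (≈ 3.949 in)

Q = 48747938/12343065 in ≈ 3.949 in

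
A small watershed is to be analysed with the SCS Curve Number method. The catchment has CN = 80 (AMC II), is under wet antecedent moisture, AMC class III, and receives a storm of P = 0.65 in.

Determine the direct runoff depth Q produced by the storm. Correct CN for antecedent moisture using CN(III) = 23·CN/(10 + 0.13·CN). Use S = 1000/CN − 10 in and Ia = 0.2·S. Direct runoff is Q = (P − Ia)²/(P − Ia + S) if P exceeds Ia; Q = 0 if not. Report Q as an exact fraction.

Q = 39601/321540 in ≈ 0.123 in

CN(III) from CN(II)=80: (23·80)/(10 + 0.13·80) = 4600/51 ≈ 90.196
Max retention: S = 1000/(4600/51) − 10 = 25/23 in (≈ 1.087 in)
Ia = 0.2S: 0.2·1.087 = 0.217 in (exactly 5/23)
P − Ia = 0.650 − 0.217 = 199/460 ≈ 0.433 in (> 0, runoff occurs)
Q: (199/460)² ÷ (699/460) = 39601/321540 in (≈ 0.123 in)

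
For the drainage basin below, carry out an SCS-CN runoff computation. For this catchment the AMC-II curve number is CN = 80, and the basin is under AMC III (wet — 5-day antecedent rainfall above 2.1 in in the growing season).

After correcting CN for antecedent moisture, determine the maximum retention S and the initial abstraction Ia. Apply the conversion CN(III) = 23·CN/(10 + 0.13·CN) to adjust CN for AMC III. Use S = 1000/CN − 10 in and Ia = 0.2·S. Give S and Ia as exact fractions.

S = 25/23 in ≈ 1.087 in; Ia = 5/23 in ≈ 0.217 in

Adjust CN=80 to AMC III: 23·80/(10 + 0.13·80) → 1840 ÷ (102/5) = 4600/51 ≈ 90.196
Retention S: 1000/CN − 10 with CN=90.196 → S = 25/23 ≈ 1.087 in
Ia = 0.2·(25/23) = 5/23 in ≈ 0.217 in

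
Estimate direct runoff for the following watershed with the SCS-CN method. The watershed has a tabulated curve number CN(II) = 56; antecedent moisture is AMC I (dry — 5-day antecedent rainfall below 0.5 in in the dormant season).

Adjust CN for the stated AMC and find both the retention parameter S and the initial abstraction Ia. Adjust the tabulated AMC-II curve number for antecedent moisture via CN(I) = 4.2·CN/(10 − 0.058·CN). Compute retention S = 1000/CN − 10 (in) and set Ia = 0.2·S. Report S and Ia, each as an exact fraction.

Adjust CN=56 to AMC I: 4.2·56/(10 − 0.058·56) → (1176/5) ÷ (844/125) = 7350/211 ≈ 34.834
Max retention: S = 1000/(7350/211) − 10 = 2750/147 in (≈ 18.707 in)
Ia = 0.2S: 0.2·18.707 = 3.741 in (exactly 550/147)

S = 2750/147 in ≈ 18.707 in; Ia = 550/147 in ≈ 3.741 in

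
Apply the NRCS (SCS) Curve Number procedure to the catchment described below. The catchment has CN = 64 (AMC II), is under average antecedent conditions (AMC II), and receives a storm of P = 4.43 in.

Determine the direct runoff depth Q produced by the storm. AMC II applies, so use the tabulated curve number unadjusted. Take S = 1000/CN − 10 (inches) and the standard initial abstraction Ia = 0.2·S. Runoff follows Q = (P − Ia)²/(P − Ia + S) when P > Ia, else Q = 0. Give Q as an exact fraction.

Q = 436921/357200 in ≈ 1.223 in

AMC II — tabulated CN = 64 applies directly.
Retention S: 1000/CN − 10 with CN=64.000 → S = 45/8 ≈ 5.625 in
Ia = 0.2S: 0.2·5.625 = 1.125 in (exactly 9/8)
Excess rainfall: 4.430 − 1.125 = 3.305 in; P > Ia so Q > 0
Q = (661/200)²/((661/200) + 45/8) = (436921/40000)/(893/100) = 436921/357200 in ≈ 1.223 in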